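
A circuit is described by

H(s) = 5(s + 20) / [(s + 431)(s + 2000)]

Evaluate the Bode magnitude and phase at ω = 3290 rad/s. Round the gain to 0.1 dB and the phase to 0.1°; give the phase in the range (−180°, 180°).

-57.8 dB, -51.6°

At s = jω = j3290:
zero (s+20): 20 + j3290 → |·| = √(20²+3290²) = √10824500 ≈ 3290.1, ∠ = arctan(3290/20) ≈ 89.65°
pole (s+431): 431 + j3290 → |·| = √(431²+3290²) = √11009861 ≈ 3318.1, ∠ = arctan(3290/431) ≈ 82.54°
pole (s+2000): 2000 + j3290 → |·| = √(2000²+3290²) = √14824100 ≈ 3850.2, ∠ = arctan(3290/2000) ≈ 58.70°
|H| = 5 · 3290.1 / 1.2775e+07 ≈ 0.0012877
Gain = 20 log₁₀(0.0012877) ≈ -57.80 dB
∠H = 89.65° − 141.24° = -51.59°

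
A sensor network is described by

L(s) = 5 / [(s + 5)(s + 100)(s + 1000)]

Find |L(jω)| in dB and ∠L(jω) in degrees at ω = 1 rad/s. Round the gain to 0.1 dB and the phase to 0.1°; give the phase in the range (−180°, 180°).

At s = jω = j1:
pole (s+5): 5 + j1 → |·| = √(5²+1²) = √26 ≈ 5.099, ∠ = arctan(1/5) ≈ 11.31°
pole (s+100): 100 + j1 → |·| = √(100²+1²) = √10001 ≈ 100, ∠ = arctan(1/100) ≈ 0.57°
pole (s+1000): 1000 + j1 → |·| = √(1000²+1²) = √1000001 ≈ 1000, ∠ = arctan(1/1000) ≈ 0.06°
|L| = 5 / 5.099e+05 ≈ 9.8058e-06
Gain = 20 log₁₀(9.8058e-06) ≈ -100.17 dB
∠L = 0.00° − 11.94° = -11.94°

-100.2 dB, -11.9°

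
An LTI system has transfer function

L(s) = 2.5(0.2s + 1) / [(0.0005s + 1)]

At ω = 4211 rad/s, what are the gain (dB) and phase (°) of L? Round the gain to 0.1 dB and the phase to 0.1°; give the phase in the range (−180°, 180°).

59.1 dB, 25.3°

At ω = 4211 rad/s:
zero (1 + j4211·0.2) = 1 + j842.2 → |·| ≈ 842.2, ∠ ≈ 89.93°
pole (1 + j4211·0.0005) = 1 + j2.1055 → |·| ≈ 2.3309, ∠ ≈ 64.59°
|L| = 2.5 · 842.2 / (2.3309) ≈ 903.3
Gain = 20 log₁₀(903.3) ≈ 59.12 dB
∠L = (89.93°) − (64.59°) = 25.34°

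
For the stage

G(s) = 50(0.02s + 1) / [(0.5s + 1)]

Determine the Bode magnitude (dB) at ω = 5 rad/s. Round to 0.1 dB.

25.4 dB

At ω = 5 rad/s:
zero (1 + j5·0.02) = 1 + j0.1 → |·| ≈ 1.005, ∠ ≈ 5.71°
pole (1 + j5·0.5) = 1 + j2.5 → |·| ≈ 2.6926, ∠ ≈ 68.20°
|G| = 50 · 1.005 / (2.6926) ≈ 18.662
Gain = 20 log₁₀(18.662) ≈ 25.42 dB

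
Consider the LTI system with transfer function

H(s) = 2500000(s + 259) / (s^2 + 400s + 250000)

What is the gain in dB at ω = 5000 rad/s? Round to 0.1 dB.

54.1 dB

At s = jω = j5000:
zero (s+259): 259 + j5000 → |·| = √(259²+5000²) = √25067081 ≈ 5006.7, ∠ = arctan(5000/259) ≈ 87.03°
quadratic: (j5000)² + 400·j5000 + 250000 = -24750000 + j2000000 → |·| ≈ 2.4831e+07, ∠ ≈ 175.38°
|H| = 2500000 · 5006.7 / 2.4831e+07 ≈ 504.08
Gain = 20 log₁₀(504.08) ≈ 54.05 dB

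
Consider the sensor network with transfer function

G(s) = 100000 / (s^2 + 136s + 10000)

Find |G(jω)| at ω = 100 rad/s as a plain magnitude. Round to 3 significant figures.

At s = jω = j100:
quadratic: (j100)² + 136·j100 + 10000 = 0 + j13600 → |·| ≈ 13600, ∠ ≈ 90.00°
|G| = 100000 / 13600 ≈ 7.3529

7.35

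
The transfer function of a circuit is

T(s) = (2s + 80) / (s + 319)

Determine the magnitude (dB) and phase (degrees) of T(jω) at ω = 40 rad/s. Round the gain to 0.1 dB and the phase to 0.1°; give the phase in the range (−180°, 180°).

Substitute s = j40:
Numerator: 2(j40) + 80 = 80 + j80
Denominator: (j40) + 319 = 319 + j40
|N| = √(80² + 80²) ≈ 113.14, ∠N ≈ 45.00°
|D| = √(319² + 40²) ≈ 321.5, ∠D ≈ 7.15°
|T| = 113.14 / 321.5 ≈ 0.35191
Gain = 20 log₁₀(0.35191) ≈ -9.07 dB
∠T = 45.00° − 7.15° = 37.85°

-9.1 dB, 37.9°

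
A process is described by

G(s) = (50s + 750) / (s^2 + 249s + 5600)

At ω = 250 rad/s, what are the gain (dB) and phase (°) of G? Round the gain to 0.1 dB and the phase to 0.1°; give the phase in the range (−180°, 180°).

-16.6 dB, -45.9°

Substitute s = j250:
Numerator: 50(j250) + 750 = 750 + j12500
Denominator: (j250)^2 + 249(j250) + 5600 = -56900 + j62250
|N| = √(750² + 12500²) ≈ 12522, ∠N ≈ 86.57°
|D| = √(56900² + 62250²) ≈ 84337, ∠D ≈ 132.43°
|G| = 12522 / 84337 ≈ 0.14848
Gain = 20 log₁₀(0.14848) ≈ -16.57 dB
∠G = 86.57° − 132.43° = -45.86°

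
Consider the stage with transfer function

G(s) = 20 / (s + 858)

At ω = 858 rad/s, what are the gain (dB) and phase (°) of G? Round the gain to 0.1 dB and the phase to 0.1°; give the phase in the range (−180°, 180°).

-35.7 dB, -45.0°

Substitute s = j858:
Numerator: 20 = 20 + j0
Denominator: (j858) + 858 = 858 + j858
|N| = √(20² + 0²) ≈ 20, ∠N ≈ 0.00°
|D| = √(858² + 858²) ≈ 1213.4, ∠D ≈ 45.00°
|G| = 20 / 1213.4 ≈ 0.016483
Gain = 20 log₁₀(0.016483) ≈ -35.66 dB
∠G = 0.00° − 45.00° = -45.00°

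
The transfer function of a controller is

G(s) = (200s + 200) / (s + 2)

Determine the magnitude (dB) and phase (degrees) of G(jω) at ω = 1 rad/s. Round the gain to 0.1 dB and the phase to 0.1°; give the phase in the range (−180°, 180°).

Substitute s = j1:
Numerator: 200(j1) + 200 = 200 + j200
Denominator: (j1) + 2 = 2 + j1
|N| = √(200² + 200²) ≈ 282.84, ∠N ≈ 45.00°
|D| = √(2² + 1²) ≈ 2.2361, ∠D ≈ 26.57°
|G| = 282.84 / 2.2361 ≈ 126.49
Gain = 20 log₁₀(126.49) ≈ 42.04 dB
∠G = 45.00° − 26.57° = 18.43°

42.0 dB, 18.4°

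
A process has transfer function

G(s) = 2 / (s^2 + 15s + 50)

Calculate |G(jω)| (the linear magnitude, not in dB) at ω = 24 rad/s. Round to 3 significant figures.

Substitute s = j24:
Numerator: 2 = 2 + j0
Denominator: (j24)^2 + 15(j24) + 50 = -526 + j360
|N| = √(2² + 0²) ≈ 2, ∠N ≈ 0.00°
|D| = √(526² + 360²) ≈ 637.4, ∠D ≈ 145.61°
|G| = 2 / 637.4 ≈ 0.0031377

0.00314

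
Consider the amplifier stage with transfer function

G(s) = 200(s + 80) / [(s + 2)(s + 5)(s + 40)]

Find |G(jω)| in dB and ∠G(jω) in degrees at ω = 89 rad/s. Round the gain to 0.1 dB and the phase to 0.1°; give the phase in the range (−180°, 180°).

At s = jω = j89:
zero (s+80): 80 + j89 → |·| = √(80²+89²) = √14321 ≈ 119.67, ∠ = arctan(89/80) ≈ 48.05°
pole (s+2): 2 + j89 → |·| = √(2²+89²) = √7925 ≈ 89.022, ∠ = arctan(89/2) ≈ 88.71°
pole (s+5): 5 + j89 → |·| = √(5²+89²) = √7946 ≈ 89.14, ∠ = arctan(89/5) ≈ 86.78°
pole (s+40): 40 + j89 → |·| = √(40²+89²) = √9521 ≈ 97.576, ∠ = arctan(89/40) ≈ 65.80°
|G| = 200 · 119.67 / 7.7431e+05 ≈ 0.03091
Gain = 20 log₁₀(0.03091) ≈ -30.20 dB
∠G = 48.05° − 241.29° = -193.24° ≡ 166.76° (principal value)

-30.2 dB, 166.8°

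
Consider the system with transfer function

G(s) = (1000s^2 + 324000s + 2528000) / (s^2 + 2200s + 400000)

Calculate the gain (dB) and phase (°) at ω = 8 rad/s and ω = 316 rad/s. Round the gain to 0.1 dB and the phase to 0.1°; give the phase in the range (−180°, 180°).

Substitute s = j8:
Numerator: 1000(j8)^2 + 324000(j8) + 2528000 = 2464000 + j2592000
Denominator: (j8)^2 + 2200(j8) + 400000 = 399936 + j17600
|N| = √(2464000² + 2592000²) ≈ 3.5763e+06, ∠N ≈ 46.45°
|D| = √(399936² + 17600²) ≈ 4.0032e+05, ∠D ≈ 2.52°
|G| = 3.5763e+06 / 4.0032e+05 ≈ 8.9336
Gain = 20 log₁₀(8.9336) ≈ 19.02 dB
∠G = 46.45° − 2.52° = 43.93°

Substitute s = j316:
Numerator: 1000(j316)^2 + 324000(j316) + 2528000 = -97328000 + j102384000
Denominator: (j316)^2 + 2200(j316) + 400000 = 300144 + j695200
|N| = √(97328000² + 102384000²) ≈ 1.4126e+08, ∠N ≈ 133.55°
|D| = √(300144² + 695200²) ≈ 7.5722e+05, ∠D ≈ 66.65°
|G| = 1.4126e+08 / 7.5722e+05 ≈ 186.55
Gain = 20 log₁₀(186.55) ≈ 45.42 dB
∠G = 133.55° − 66.65° = 66.90°

ω = 8: 19.0 dB, 43.9°; ω = 316: 45.4 dB, 66.9°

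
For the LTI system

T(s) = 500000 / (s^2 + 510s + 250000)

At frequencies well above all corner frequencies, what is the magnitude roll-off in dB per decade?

-40 dB/decade

Each pole contributes −20 dB/decade at high frequency; each zero contributes +20 dB/decade.
Net: 0 zero(s) − 2 pole(s) → -40 dB/decade.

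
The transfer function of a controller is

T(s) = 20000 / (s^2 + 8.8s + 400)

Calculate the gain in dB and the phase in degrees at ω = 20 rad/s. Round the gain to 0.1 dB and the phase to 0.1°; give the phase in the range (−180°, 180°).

At s = jω = j20:
quadratic: (j20)² + 8.8·j20 + 400 = 0 + j176 → |·| ≈ 176, ∠ ≈ 90.00°
|T| = 20000 / 176 ≈ 113.64
Gain = 20 log₁₀(113.64) ≈ 41.11 dB
∠T = 0.00° − 90.00° = -90.00°

41.1 dB, -90.0°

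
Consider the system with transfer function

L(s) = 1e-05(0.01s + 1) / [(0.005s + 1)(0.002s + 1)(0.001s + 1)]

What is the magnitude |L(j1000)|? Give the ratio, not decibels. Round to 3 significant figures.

At ω = 1000 rad/s:
zero (1 + j1000·0.01) = 1 + j10 → |·| ≈ 10.05, ∠ ≈ 84.29°
pole (1 + j1000·0.005) = 1 + j5 → |·| ≈ 5.099, ∠ ≈ 78.69°
pole (1 + j1000·0.002) = 1 + j2 → |·| ≈ 2.2361, ∠ ≈ 63.43°
pole (1 + j1000·0.001) = 1 + j1 → |·| ≈ 1.4142, ∠ ≈ 45.00°
|L| = 1e-05 · 10.05 / (5.099 · 2.2361 · 1.4142) ≈ 6.2327e-06

6.23e-06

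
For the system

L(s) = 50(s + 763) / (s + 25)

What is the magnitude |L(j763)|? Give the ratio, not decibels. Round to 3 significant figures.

At s = jω = j763:
zero (s+763): 763 + j763 → |·| = √(763²+763²) = √1164338 ≈ 1079, ∠ = arctan(763/763) ≈ 45.00°
pole (s+25): 25 + j763 → |·| = √(25²+763²) = √582794 ≈ 763.41, ∠ = arctan(763/25) ≈ 88.12°
|L| = 50 · 1079 / 763.41 ≈ 70.67

70.7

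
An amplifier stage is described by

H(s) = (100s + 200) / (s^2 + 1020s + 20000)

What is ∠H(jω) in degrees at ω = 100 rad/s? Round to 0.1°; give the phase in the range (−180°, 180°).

Substitute s = j100:
Numerator: 100(j100) + 200 = 200 + j10000
Denominator: (j100)^2 + 1020(j100) + 20000 = 10000 + j102000
|N| = √(200² + 10000²) ≈ 10002, ∠N ≈ 88.85°
|D| = √(10000² + 102000²) ≈ 1.0249e+05, ∠D ≈ 84.40°
∠H = 88.85° − 84.40° = 4.45°

4.5°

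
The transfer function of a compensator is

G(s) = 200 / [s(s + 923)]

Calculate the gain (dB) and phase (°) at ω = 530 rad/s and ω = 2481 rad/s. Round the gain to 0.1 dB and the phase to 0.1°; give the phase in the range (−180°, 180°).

At s = jω = j530:
pole (s+923): 923 + j530 → |·| = √(923²+530²) = √1132829 ≈ 1064.3, ∠ = arctan(530/923) ≈ 29.87°
pole at origin: |s| = 530, ∠ = 90.00° (in denominator)
|G| = 200 / 5.6408e+05 ≈ 0.00035456
Gain = 20 log₁₀(0.00035456) ≈ -69.01 dB
∠G = 0.00° − 119.87° = -119.87°

At s = jω = j2481:
pole (s+923): 923 + j2481 → |·| = √(923²+2481²) = √7007290 ≈ 2647.1, ∠ = arctan(2481/923) ≈ 69.59°
pole at origin: |s| = 2481, ∠ = 90.00° (in denominator)
|G| = 200 / 6.5675e+06 ≈ 3.0453e-05
Gain = 20 log₁₀(3.0453e-05) ≈ -90.33 dB
∠G = 0.00° − 159.59° = -159.59°

ω = 530: -69.0 dB, -119.9°; ω = 2481: -90.3 dB, -159.6°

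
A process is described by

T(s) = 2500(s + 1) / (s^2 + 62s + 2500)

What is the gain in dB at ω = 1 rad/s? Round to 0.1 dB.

3.0 dB

At s = jω = j1:
zero (s+1): 1 + j1 → |·| = √(1²+1²) = √2 ≈ 1.4142, ∠ = arctan(1/1) ≈ 45.00°
quadratic: (j1)² + 62·j1 + 2500 = 2499 + j62 → |·| ≈ 2499.8, ∠ ≈ 1.42°
|T| = 2500 · 1.4142 / 2499.8 ≈ 1.4143
Gain = 20 log₁₀(1.4143) ≈ 3.01 dB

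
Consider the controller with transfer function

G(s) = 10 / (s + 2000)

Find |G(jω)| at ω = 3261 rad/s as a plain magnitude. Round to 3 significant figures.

0.00261

Substitute s = j3261:
Numerator: 10 = 10 + j0
Denominator: (j3261) + 2000 = 2000 + j3261
|N| = √(10² + 0²) ≈ 10, ∠N ≈ 0.00°
|D| = √(2000² + 3261²) ≈ 3825.5, ∠D ≈ 58.48°
|G| = 10 / 3825.5 ≈ 0.002614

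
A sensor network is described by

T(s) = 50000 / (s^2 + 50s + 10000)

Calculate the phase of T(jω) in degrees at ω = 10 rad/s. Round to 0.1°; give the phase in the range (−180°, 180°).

At s = jω = j10:
quadratic: (j10)² + 50·j10 + 10000 = 9900 + j500 → |·| ≈ 9912.6, ∠ ≈ 2.89°
∠T = 0.00° − 2.89° = -2.89°

-2.9°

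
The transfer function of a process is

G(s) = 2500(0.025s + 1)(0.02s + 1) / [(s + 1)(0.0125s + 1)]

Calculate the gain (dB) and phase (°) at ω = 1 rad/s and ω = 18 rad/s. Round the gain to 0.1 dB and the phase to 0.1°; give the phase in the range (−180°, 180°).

At ω = 1 rad/s:
zero (1 + j1·0.025) = 1 + j0.025 → |·| ≈ 1.0003, ∠ ≈ 1.43°
zero (1 + j1·0.02) = 1 + j0.02 → |·| ≈ 1.0002, ∠ ≈ 1.15°
pole (1 + j1·1) = 1 + j1 → |·| ≈ 1.4142, ∠ ≈ 45.00°
pole (1 + j1·0.0125) = 1 + j0.0125 → |·| ≈ 1.0001, ∠ ≈ 0.72°
|G| = 2500 · 1.0003 · 1.0002 / (1.4142 · 1.0001) ≈ 1768.5
Gain = 20 log₁₀(1768.5) ≈ 64.95 dB
∠G = (1.43° + 1.15°) − (45.00° + 0.72°) = -43.14°

At ω = 18 rad/s:
zero (1 + j18·0.025) = 1 + j0.45 → |·| ≈ 1.0966, ∠ ≈ 24.23°
zero (1 + j18·0.02) = 1 + j0.36 → |·| ≈ 1.0628, ∠ ≈ 19.80°
pole (1 + j18·1) = 1 + j18 → |·| ≈ 18.028, ∠ ≈ 86.82°
pole (1 + j18·0.0125) = 1 + j0.225 → |·| ≈ 1.025, ∠ ≈ 12.68°
|G| = 2500 · 1.0966 · 1.0628 / (18.028 · 1.025) ≈ 157.68
Gain = 20 log₁₀(157.68) ≈ 43.96 dB
∠G = (24.23° + 19.80°) − (86.82° + 12.68°) = -55.47°

ω = 1: 65.0 dB, -43.1°; ω = 18: 44.0 dB, -55.5°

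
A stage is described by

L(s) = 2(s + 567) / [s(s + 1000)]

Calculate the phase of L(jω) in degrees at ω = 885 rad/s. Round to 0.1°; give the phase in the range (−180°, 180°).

-74.2°

At s = jω = j885:
zero (s+567): 567 + j885 → |·| = √(567²+885²) = √1104714 ≈ 1051.1, ∠ = arctan(885/567) ≈ 57.35°
pole (s+1000): 1000 + j885 → |·| = √(1000²+885²) = √1783225 ≈ 1335.4, ∠ = arctan(885/1000) ≈ 41.51°
pole at origin: |s| = 885, ∠ = 90.00° (in denominator)
∠L = 57.35° − 131.51° = -74.16°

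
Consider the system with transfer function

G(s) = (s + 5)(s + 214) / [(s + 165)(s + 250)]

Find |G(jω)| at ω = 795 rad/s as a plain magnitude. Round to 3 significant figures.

At s = jω = j795:
zero (s+5): 5 + j795 → |·| = √(5²+795²) = √632050 ≈ 795.02, ∠ = arctan(795/5) ≈ 89.64°
zero (s+214): 214 + j795 → |·| = √(214²+795²) = √677821 ≈ 823.3, ∠ = arctan(795/214) ≈ 74.93°
pole (s+165): 165 + j795 → |·| = √(165²+795²) = √659250 ≈ 811.94, ∠ = arctan(795/165) ≈ 78.27°
pole (s+250): 250 + j795 → |·| = √(250²+795²) = √694525 ≈ 833.38, ∠ = arctan(795/250) ≈ 72.54°
|G| = 1 · 6.5454e+05 / 6.7665e+05 ≈ 0.96732

0.967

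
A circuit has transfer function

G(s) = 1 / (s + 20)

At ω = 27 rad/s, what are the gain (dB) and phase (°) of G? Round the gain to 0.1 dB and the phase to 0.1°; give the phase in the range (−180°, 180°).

-30.5 dB, -53.5°

At s = jω = j27:
pole (s+20): 20 + j27 → |·| = √(20²+27²) = √1129 ≈ 33.601, ∠ = arctan(27/20) ≈ 53.47°
|G| = 1 / 33.601 ≈ 0.029761
Gain = 20 log₁₀(0.029761) ≈ -30.53 dB
∠G = 0.00° − 53.47° = -53.47°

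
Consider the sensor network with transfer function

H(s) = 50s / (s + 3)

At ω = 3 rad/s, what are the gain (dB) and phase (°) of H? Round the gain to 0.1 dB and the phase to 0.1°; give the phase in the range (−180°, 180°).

31.0 dB, 45.0°

At s = jω = j3:
zero at origin: s = j3 → |·| = 3, ∠ = 90.00°
pole (s+3): 3 + j3 → |·| = √(3²+3²) = √18 ≈ 4.2426, ∠ = arctan(3/3) ≈ 45.00°
|H| = 50 · 3 / 4.2426 ≈ 35.356
Gain = 20 log₁₀(35.356) ≈ 30.97 dB
∠H = 90.00° − 45.00° = 45.00°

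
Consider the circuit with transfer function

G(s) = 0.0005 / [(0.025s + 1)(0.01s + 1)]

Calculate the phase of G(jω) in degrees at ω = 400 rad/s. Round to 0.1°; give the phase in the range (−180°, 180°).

At ω = 400 rad/s:
pole (1 + j400·0.025) = 1 + j10 → |·| ≈ 10.05, ∠ ≈ 84.29°
pole (1 + j400·0.01) = 1 + j4 → |·| ≈ 4.1231, ∠ ≈ 75.96°
∠G = (0°) − (84.29° + 75.96°) = -160.25°

-160.3°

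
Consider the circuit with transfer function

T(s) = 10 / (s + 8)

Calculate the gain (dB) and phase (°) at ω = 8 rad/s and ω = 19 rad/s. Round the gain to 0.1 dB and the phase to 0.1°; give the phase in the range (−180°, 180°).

ω = 8: -1.1 dB, -45.0°; ω = 19: -6.3 dB, -67.2°

Substitute s = j8:
Numerator: 10 = 10 + j0
Denominator: (j8) + 8 = 8 + j8
|N| = √(10² + 0²) ≈ 10, ∠N ≈ 0.00°
|D| = √(8² + 8²) ≈ 11.314, ∠D ≈ 45.00°
|T| = 10 / 11.314 ≈ 0.88386
Gain = 20 log₁₀(0.88386) ≈ -1.07 dB
∠T = 0.00° − 45.00° = -45.00°

Substitute s = j19:
Numerator: 10 = 10 + j0
Denominator: (j19) + 8 = 8 + j19
|N| = √(10² + 0²) ≈ 10, ∠N ≈ 0.00°
|D| = √(8² + 19²) ≈ 20.616, ∠D ≈ 67.17°
|T| = 10 / 20.616 ≈ 0.48506
Gain = 20 log₁₀(0.48506) ≈ -6.28 dB
∠T = 0.00° − 67.17° = -67.17°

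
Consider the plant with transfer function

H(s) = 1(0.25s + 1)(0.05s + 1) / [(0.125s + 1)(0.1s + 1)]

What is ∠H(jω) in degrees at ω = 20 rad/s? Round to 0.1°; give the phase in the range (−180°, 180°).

-7.9°

At ω = 20 rad/s:
zero (1 + j20·0.25) = 1 + j5 → |·| ≈ 5.099, ∠ ≈ 78.69°
zero (1 + j20·0.05) = 1 + j1 → |·| ≈ 1.4142, ∠ ≈ 45.00°
pole (1 + j20·0.125) = 1 + j2.5 → |·| ≈ 2.6926, ∠ ≈ 68.20°
pole (1 + j20·0.1) = 1 + j2 → |·| ≈ 2.2361, ∠ ≈ 63.43°
∠H = (78.69° + 45.00°) − (68.20° + 63.43°) = -7.94°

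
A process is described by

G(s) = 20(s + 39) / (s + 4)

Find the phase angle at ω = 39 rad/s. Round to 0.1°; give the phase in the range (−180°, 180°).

At s = jω = j39:
zero (s+39): 39 + j39 → |·| = √(39²+39²) = √3042 ≈ 55.154, ∠ = arctan(39/39) ≈ 45.00°
pole (s+4): 4 + j39 → |·| = √(4²+39²) = √1537 ≈ 39.205, ∠ = arctan(39/4) ≈ 84.14°
∠G = 45.00° − 84.14° = -39.14°

-39.1°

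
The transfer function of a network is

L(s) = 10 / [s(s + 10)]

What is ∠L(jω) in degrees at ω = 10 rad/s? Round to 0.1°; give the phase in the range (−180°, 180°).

-135.0°

At s = jω = j10:
pole (s+10): 10 + j10 → |·| = √(10²+10²) = √200 ≈ 14.142, ∠ = arctan(10/10) ≈ 45.00°
pole at origin: |s| = 10, ∠ = 90.00° (in denominator)
∠L = 0.00° − 135.00° = -135.00°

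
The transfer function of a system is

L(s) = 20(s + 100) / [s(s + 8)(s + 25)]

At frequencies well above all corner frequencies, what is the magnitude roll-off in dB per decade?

-40 dB/decade

Each pole contributes −20 dB/decade at high frequency; each zero contributes +20 dB/decade.
Net: 1 zero(s) − 3 pole(s) → -40 dB/decade.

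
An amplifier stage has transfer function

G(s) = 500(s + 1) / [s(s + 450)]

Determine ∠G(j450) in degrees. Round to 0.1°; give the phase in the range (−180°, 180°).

At s = jω = j450:
zero (s+1): 1 + j450 → |·| = √(1²+450²) = √202501 ≈ 450, ∠ = arctan(450/1) ≈ 89.87°
pole (s+450): 450 + j450 → |·| = √(450²+450²) = √405000 ≈ 636.4, ∠ = arctan(450/450) ≈ 45.00°
pole at origin: |s| = 450, ∠ = 90.00° (in denominator)
∠G = 89.87° − 135.00° = -45.13°

-45.1°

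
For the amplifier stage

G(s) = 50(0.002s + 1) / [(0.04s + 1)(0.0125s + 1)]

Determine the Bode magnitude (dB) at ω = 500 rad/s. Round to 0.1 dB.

-5.1 dB

At ω = 500 rad/s:
zero (1 + j500·0.002) = 1 + j1 → |·| ≈ 1.4142, ∠ ≈ 45.00°
pole (1 + j500·0.04) = 1 + j20 → |·| ≈ 20.025, ∠ ≈ 87.14°
pole (1 + j500·0.0125) = 1 + j6.25 → |·| ≈ 6.3295, ∠ ≈ 80.91°
|G| = 50 · 1.4142 / (20.025 · 6.3295) ≈ 0.55788
Gain = 20 log₁₀(0.55788) ≈ -5.07 dB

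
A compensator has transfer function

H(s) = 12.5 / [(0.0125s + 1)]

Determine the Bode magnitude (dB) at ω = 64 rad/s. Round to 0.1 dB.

At ω = 64 rad/s:
pole (1 + j64·0.0125) = 1 + j0.8 → |·| ≈ 1.2806, ∠ ≈ 38.66°
|H| = 12.5 · 1 / (1.2806) ≈ 9.761
Gain = 20 log₁₀(9.761) ≈ 19.79 dB

19.8 dB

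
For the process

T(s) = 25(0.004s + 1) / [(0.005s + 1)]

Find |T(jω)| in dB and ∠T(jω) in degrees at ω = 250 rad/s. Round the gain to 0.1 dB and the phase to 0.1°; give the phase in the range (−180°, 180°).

At ω = 250 rad/s:
zero (1 + j250·0.004) = 1 + j1 → |·| ≈ 1.4142, ∠ ≈ 45.00°
pole (1 + j250·0.005) = 1 + j1.25 → |·| ≈ 1.6008, ∠ ≈ 51.34°
|T| = 25 · 1.4142 / (1.6008) ≈ 22.086
Gain = 20 log₁₀(22.086) ≈ 26.88 dB
∠T = (45.00°) − (51.34°) = -6.34°

26.9 dB, -6.3°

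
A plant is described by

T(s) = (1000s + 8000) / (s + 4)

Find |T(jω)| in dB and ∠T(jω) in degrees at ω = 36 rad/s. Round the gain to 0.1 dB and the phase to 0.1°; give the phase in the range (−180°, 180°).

60.2 dB, -6.2°

Substitute s = j36:
Numerator: 1000(j36) + 8000 = 8000 + j36000
Denominator: (j36) + 4 = 4 + j36
|N| = √(8000² + 36000²) ≈ 36878, ∠N ≈ 77.47°
|D| = √(4² + 36²) ≈ 36.222, ∠D ≈ 83.66°
|T| = 36878 / 36.222 ≈ 1018.1
Gain = 20 log₁₀(1018.1) ≈ 60.16 dB
∠T = 77.47° − 83.66° = -6.19°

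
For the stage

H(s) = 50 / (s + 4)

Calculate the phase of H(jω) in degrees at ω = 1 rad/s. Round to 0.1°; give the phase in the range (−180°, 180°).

-14.0°

At s = jω = j1:
pole (s+4): 4 + j1 → |·| = √(4²+1²) = √17 ≈ 4.1231, ∠ = arctan(1/4) ≈ 14.04°
∠H = 0.00° − 14.04° = -14.04°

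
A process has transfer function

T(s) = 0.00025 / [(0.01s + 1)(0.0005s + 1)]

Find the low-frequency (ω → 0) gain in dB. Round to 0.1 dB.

T(0) = 0.00025 · 1 / 1 = 0.00025
20 log₁₀(0.00025) ≈ -72.04 dB

-72.0 dB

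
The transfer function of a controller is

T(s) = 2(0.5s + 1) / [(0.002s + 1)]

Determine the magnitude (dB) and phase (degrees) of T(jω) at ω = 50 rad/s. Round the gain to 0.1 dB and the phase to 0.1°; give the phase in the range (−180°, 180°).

At ω = 50 rad/s:
zero (1 + j50·0.5) = 1 + j25 → |·| ≈ 25.02, ∠ ≈ 87.71°
pole (1 + j50·0.002) = 1 + j0.1 → |·| ≈ 1.005, ∠ ≈ 5.71°
|T| = 2 · 25.02 / (1.005) ≈ 49.791
Gain = 20 log₁₀(49.791) ≈ 33.94 dB
∠T = (87.71°) − (5.71°) = 82.00°

33.9 dB, 82.0°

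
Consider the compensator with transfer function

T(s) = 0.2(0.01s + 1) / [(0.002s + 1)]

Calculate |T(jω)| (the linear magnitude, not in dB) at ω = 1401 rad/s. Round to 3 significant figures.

0.944

At ω = 1401 rad/s:
zero (1 + j1401·0.01) = 1 + j14.01 → |·| ≈ 14.046, ∠ ≈ 85.92°
pole (1 + j1401·0.002) = 1 + j2.802 → |·| ≈ 2.9751, ∠ ≈ 70.36°
|T| = 0.2 · 14.046 / (2.9751) ≈ 0.94424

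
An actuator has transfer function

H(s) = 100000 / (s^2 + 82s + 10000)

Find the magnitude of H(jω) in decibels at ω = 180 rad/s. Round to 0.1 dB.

11.4 dB

At s = jω = j180:
quadratic: (j180)² + 82·j180 + 10000 = -22400 + j14760 → |·| ≈ 26826, ∠ ≈ 146.62°
|H| = 100000 / 26826 ≈ 3.7277
Gain = 20 log₁₀(3.7277) ≈ 11.43 dB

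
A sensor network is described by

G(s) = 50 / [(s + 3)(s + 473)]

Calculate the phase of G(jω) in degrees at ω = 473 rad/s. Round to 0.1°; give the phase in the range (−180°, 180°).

At s = jω = j473:
pole (s+3): 3 + j473 → |·| = √(3²+473²) = √223738 ≈ 473.01, ∠ = arctan(473/3) ≈ 89.64°
pole (s+473): 473 + j473 → |·| = √(473²+473²) = √447458 ≈ 668.92, ∠ = arctan(473/473) ≈ 45.00°
∠G = 0.00° − 134.64° = -134.64°

-134.6°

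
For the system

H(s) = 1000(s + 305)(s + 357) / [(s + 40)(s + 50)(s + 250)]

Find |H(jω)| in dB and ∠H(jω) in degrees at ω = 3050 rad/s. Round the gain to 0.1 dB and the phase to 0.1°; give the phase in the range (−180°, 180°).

At s = jω = j3050:
zero (s+305): 305 + j3050 → |·| = √(305²+3050²) = √9395525 ≈ 3065.2, ∠ = arctan(3050/305) ≈ 84.29°
zero (s+357): 357 + j3050 → |·| = √(357²+3050²) = √9429949 ≈ 3070.8, ∠ = arctan(3050/357) ≈ 83.32°
pole (s+40): 40 + j3050 → |·| = √(40²+3050²) = √9304100 ≈ 3050.3, ∠ = arctan(3050/40) ≈ 89.25°
pole (s+50): 50 + j3050 → |·| = √(50²+3050²) = √9305000 ≈ 3050.4, ∠ = arctan(3050/50) ≈ 89.06°
pole (s+250): 250 + j3050 → |·| = √(250²+3050²) = √9365000 ≈ 3060.2, ∠ = arctan(3050/250) ≈ 85.31°
|H| = 1000 · 9.4126e+06 / 2.8474e+10 ≈ 0.33057
Gain = 20 log₁₀(0.33057) ≈ -9.61 dB
∠H = 167.61° − 263.62° = -96.01°

-9.6 dB, -96.0°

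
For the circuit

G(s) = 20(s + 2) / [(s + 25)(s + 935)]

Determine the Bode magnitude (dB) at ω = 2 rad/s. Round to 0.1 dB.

-52.4 dB

At s = jω = j2:
zero (s+2): 2 + j2 → |·| = √(2²+2²) = √8 ≈ 2.8284, ∠ = arctan(2/2) ≈ 45.00°
pole (s+25): 25 + j2 → |·| = √(25²+2²) = √629 ≈ 25.08, ∠ = arctan(2/25) ≈ 4.57°
pole (s+935): 935 + j2 → |·| = √(935²+2²) = √874229 ≈ 935, ∠ = arctan(2/935) ≈ 0.12°
|G| = 20 · 2.8284 / 23450 ≈ 0.0024123
Gain = 20 log₁₀(0.0024123) ≈ -52.35 dB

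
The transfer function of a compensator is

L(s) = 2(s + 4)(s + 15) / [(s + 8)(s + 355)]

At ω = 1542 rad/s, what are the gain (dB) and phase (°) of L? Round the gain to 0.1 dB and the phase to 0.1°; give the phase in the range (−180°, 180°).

5.8 dB, 12.6°

At s = jω = j1542:
zero (s+4): 4 + j1542 → |·| = √(4²+1542²) = √2377780 ≈ 1542, ∠ = arctan(1542/4) ≈ 89.85°
zero (s+15): 15 + j1542 → |·| = √(15²+1542²) = √2377989 ≈ 1542.1, ∠ = arctan(1542/15) ≈ 89.44°
pole (s+8): 8 + j1542 → |·| = √(8²+1542²) = √2377828 ≈ 1542, ∠ = arctan(1542/8) ≈ 89.70°
pole (s+355): 355 + j1542 → |·| = √(355²+1542²) = √2503789 ≈ 1582.3, ∠ = arctan(1542/355) ≈ 77.04°
|L| = 2 · 2.3779e+06 / 2.4399e+06 ≈ 1.9492
Gain = 20 log₁₀(1.9492) ≈ 5.80 dB
∠L = 179.29° − 166.74° = 12.55°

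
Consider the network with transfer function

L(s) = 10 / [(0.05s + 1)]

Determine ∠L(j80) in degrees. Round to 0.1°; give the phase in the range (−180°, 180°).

At ω = 80 rad/s:
pole (1 + j80·0.05) = 1 + j4 → |·| ≈ 4.1231, ∠ ≈ 75.96°
∠L = (0°) − (75.96°) = -75.96°

-76.0°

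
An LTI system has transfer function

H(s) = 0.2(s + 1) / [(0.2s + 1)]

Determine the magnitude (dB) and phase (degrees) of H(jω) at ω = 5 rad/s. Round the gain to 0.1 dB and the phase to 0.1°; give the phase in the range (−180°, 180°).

-2.8 dB, 33.7°

At ω = 5 rad/s:
zero (1 + j5·1) = 1 + j5 → |·| ≈ 5.099, ∠ ≈ 78.69°
pole (1 + j5·0.2) = 1 + j1 → |·| ≈ 1.4142, ∠ ≈ 45.00°
|H| = 0.2 · 5.099 / (1.4142) ≈ 0.72111
Gain = 20 log₁₀(0.72111) ≈ -2.84 dB
∠H = (78.69°) − (45.00°) = 33.69°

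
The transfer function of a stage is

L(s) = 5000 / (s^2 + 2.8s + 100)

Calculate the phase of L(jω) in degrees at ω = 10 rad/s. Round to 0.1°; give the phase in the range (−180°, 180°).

-90.0°

At s = jω = j10:
quadratic: (j10)² + 2.8·j10 + 100 = 0 + j28 → |·| ≈ 28, ∠ ≈ 90.00°
∠L = 0.00° − 90.00° = -90.00°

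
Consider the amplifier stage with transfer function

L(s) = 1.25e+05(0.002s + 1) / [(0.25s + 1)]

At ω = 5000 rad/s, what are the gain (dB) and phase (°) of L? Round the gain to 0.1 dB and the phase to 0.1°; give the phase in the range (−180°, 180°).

60.0 dB, -5.7°

At ω = 5000 rad/s:
zero (1 + j5000·0.002) = 1 + j10 → |·| ≈ 10.05, ∠ ≈ 84.29°
pole (1 + j5000·0.25) = 1 + j1250 → |·| ≈ 1250, ∠ ≈ 89.95°
|L| = 1.25e+05 · 10.05 / (1250) ≈ 1005
Gain = 20 log₁₀(1005) ≈ 60.04 dB
∠L = (84.29°) − (89.95°) = -5.66°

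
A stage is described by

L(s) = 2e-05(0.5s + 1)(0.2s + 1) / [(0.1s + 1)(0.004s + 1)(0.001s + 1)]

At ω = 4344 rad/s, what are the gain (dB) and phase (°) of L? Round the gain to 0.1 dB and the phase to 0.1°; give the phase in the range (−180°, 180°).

-59.0 dB, -73.7°

At ω = 4344 rad/s:
zero (1 + j4344·0.5) = 1 + j2172 → |·| ≈ 2172, ∠ ≈ 89.97°
zero (1 + j4344·0.2) = 1 + j868.8 → |·| ≈ 868.8, ∠ ≈ 89.93°
pole (1 + j4344·0.1) = 1 + j434.4 → |·| ≈ 434.4, ∠ ≈ 89.87°
pole (1 + j4344·0.004) = 1 + j17.376 → |·| ≈ 17.405, ∠ ≈ 86.71°
pole (1 + j4344·0.001) = 1 + j4.344 → |·| ≈ 4.4576, ∠ ≈ 77.04°
|L| = 2e-05 · 2172 · 868.8 / (434.4 · 17.405 · 4.4576) ≈ 0.0011198
Gain = 20 log₁₀(0.0011198) ≈ -59.02 dB
∠L = (89.97° + 89.93°) − (89.87° + 86.71° + 77.04°) = -73.72°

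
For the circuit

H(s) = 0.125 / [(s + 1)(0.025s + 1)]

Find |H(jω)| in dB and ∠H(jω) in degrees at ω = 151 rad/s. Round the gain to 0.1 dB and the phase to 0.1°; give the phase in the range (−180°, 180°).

-73.5 dB, -164.8°

At ω = 151 rad/s:
pole (1 + j151·1) = 1 + j151 → |·| ≈ 151, ∠ ≈ 89.62°
pole (1 + j151·0.025) = 1 + j3.775 → |·| ≈ 3.9052, ∠ ≈ 75.16°
|H| = 0.125 · 1 / (151 · 3.9052) ≈ 0.00021198
Gain = 20 log₁₀(0.00021198) ≈ -73.47 dB
∠H = (0°) − (89.62° + 75.16°) = -164.78°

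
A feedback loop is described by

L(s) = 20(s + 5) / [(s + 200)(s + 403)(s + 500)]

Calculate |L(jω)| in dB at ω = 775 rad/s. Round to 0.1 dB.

-92.4 dB

At s = jω = j775:
zero (s+5): 5 + j775 → |·| = √(5²+775²) = √600650 ≈ 775.02, ∠ = arctan(775/5) ≈ 89.63°
pole (s+200): 200 + j775 → |·| = √(200²+775²) = √640625 ≈ 800.39, ∠ = arctan(775/200) ≈ 75.53°
pole (s+403): 403 + j775 → |·| = √(403²+775²) = √763034 ≈ 873.52, ∠ = arctan(775/403) ≈ 62.53°
pole (s+500): 500 + j775 → |·| = √(500²+775²) = √850625 ≈ 922.29, ∠ = arctan(775/500) ≈ 57.17°
|L| = 20 · 775.02 / 6.4483e+08 ≈ 2.4038e-05
Gain = 20 log₁₀(2.4038e-05) ≈ -92.38 dB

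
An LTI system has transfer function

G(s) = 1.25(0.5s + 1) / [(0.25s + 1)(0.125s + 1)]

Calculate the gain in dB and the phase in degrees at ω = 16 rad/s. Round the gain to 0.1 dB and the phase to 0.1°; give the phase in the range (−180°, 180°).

0.8 dB, -56.5°

At ω = 16 rad/s:
zero (1 + j16·0.5) = 1 + j8 → |·| ≈ 8.0623, ∠ ≈ 82.87°
pole (1 + j16·0.25) = 1 + j4 → |·| ≈ 4.1231, ∠ ≈ 75.96°
pole (1 + j16·0.125) = 1 + j2 → |·| ≈ 2.2361, ∠ ≈ 63.43°
|G| = 1.25 · 8.0623 / (4.1231 · 2.2361) ≈ 1.0931
Gain = 20 log₁₀(1.0931) ≈ 0.77 dB
∠G = (82.87°) − (75.96° + 63.43°) = -56.52°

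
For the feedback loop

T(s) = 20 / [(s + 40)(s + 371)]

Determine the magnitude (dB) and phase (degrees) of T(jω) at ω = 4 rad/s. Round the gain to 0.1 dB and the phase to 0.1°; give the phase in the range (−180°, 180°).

-57.5 dB, -6.3°

At s = jω = j4:
pole (s+40): 40 + j4 → |·| = √(40²+4²) = √1616 ≈ 40.2, ∠ = arctan(4/40) ≈ 5.71°
pole (s+371): 371 + j4 → |·| = √(371²+4²) = √137657 ≈ 371.02, ∠ = arctan(4/371) ≈ 0.62°
|T| = 20 / 14915 ≈ 0.0013409
Gain = 20 log₁₀(0.0013409) ≈ -57.45 dB
∠T = 0.00° − 6.33° = -6.33°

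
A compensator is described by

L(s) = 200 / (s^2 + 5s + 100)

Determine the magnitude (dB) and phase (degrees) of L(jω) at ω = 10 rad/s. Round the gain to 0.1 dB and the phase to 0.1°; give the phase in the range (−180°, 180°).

At s = jω = j10:
quadratic: (j10)² + 5·j10 + 100 = 0 + j50 → |·| ≈ 50, ∠ ≈ 90.00°
|L| = 200 / 50 ≈ 4
Gain = 20 log₁₀(4) ≈ 12.04 dB
∠L = 0.00° − 90.00° = -90.00°

12.0 dB, -90.0°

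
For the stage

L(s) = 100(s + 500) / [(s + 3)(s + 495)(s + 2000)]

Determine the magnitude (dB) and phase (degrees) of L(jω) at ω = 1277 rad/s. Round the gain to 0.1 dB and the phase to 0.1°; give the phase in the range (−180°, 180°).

At s = jω = j1277:
zero (s+500): 500 + j1277 → |·| = √(500²+1277²) = √1880729 ≈ 1371.4, ∠ = arctan(1277/500) ≈ 68.62°
pole (s+3): 3 + j1277 → |·| = √(3²+1277²) = √1630738 ≈ 1277, ∠ = arctan(1277/3) ≈ 89.87°
pole (s+495): 495 + j1277 → |·| = √(495²+1277²) = √1875754 ≈ 1369.6, ∠ = arctan(1277/495) ≈ 68.81°
pole (s+2000): 2000 + j1277 → |·| = √(2000²+1277²) = √5630729 ≈ 2372.9, ∠ = arctan(1277/2000) ≈ 32.56°
|L| = 100 · 1371.4 / 4.1502e+09 ≈ 3.3044e-05
Gain = 20 log₁₀(3.3044e-05) ≈ -89.62 dB
∠L = 68.62° − 191.24° = -122.62°

-89.6 dB, -122.6°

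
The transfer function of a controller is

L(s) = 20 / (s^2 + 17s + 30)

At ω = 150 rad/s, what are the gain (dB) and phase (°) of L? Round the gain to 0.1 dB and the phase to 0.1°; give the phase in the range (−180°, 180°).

Substitute s = j150:
Numerator: 20 = 20 + j0
Denominator: (j150)^2 + 17(j150) + 30 = -22470 + j2550
|N| = √(20² + 0²) ≈ 20, ∠N ≈ 0.00°
|D| = √(22470² + 2550²) ≈ 22614, ∠D ≈ 173.53°
|L| = 20 / 22614 ≈ 0.00088441
Gain = 20 log₁₀(0.00088441) ≈ -61.07 dB
∠L = 0.00° − 173.53° = -173.53°

-61.1 dB, -173.5°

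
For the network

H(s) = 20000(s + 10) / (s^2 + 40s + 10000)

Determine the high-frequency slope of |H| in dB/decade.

-20 dB/decade

Each pole contributes −20 dB/decade at high frequency; each zero contributes +20 dB/decade.
Net: 1 zero(s) − 2 pole(s) → -20 dB/decade.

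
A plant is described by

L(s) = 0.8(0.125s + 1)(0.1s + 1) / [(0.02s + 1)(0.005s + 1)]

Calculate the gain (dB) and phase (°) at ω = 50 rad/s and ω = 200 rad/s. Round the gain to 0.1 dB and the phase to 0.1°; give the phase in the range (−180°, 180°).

ω = 50: 25.0 dB, 100.6°; ω = 200: 36.7 dB, 53.9°

At ω = 50 rad/s:
zero (1 + j50·0.125) = 1 + j6.25 → |·| ≈ 6.3295, ∠ ≈ 80.91°
zero (1 + j50·0.1) = 1 + j5 → |·| ≈ 5.099, ∠ ≈ 78.69°
pole (1 + j50·0.02) = 1 + j1 → |·| ≈ 1.4142, ∠ ≈ 45.00°
pole (1 + j50·0.005) = 1 + j0.25 → |·| ≈ 1.0308, ∠ ≈ 14.04°
|L| = 0.8 · 6.3295 · 5.099 / (1.4142 · 1.0308) ≈ 17.712
Gain = 20 log₁₀(17.712) ≈ 24.97 dB
∠L = (80.91° + 78.69°) − (45.00° + 14.04°) = 100.56°

At ω = 200 rad/s:
zero (1 + j200·0.125) = 1 + j25 → |·| ≈ 25.02, ∠ ≈ 87.71°
zero (1 + j200·0.1) = 1 + j20 → |·| ≈ 20.025, ∠ ≈ 87.14°
pole (1 + j200·0.02) = 1 + j4 → |·| ≈ 4.1231, ∠ ≈ 75.96°
pole (1 + j200·0.005) = 1 + j1 → |·| ≈ 1.4142, ∠ ≈ 45.00°
|L| = 0.8 · 25.02 · 20.025 / (4.1231 · 1.4142) ≈ 68.741
Gain = 20 log₁₀(68.741) ≈ 36.74 dB
∠L = (87.71° + 87.14°) − (75.96° + 45.00°) = 53.89°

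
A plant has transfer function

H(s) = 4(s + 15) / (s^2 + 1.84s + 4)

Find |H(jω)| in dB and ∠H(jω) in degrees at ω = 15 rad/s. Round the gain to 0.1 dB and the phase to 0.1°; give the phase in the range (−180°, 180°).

At s = jω = j15:
zero (s+15): 15 + j15 → |·| = √(15²+15²) = √450 ≈ 21.213, ∠ = arctan(15/15) ≈ 45.00°
quadratic: (j15)² + 1.84·j15 + 4 = -221 + j27.6 → |·| ≈ 222.72, ∠ ≈ 172.88°
|H| = 4 · 21.213 / 222.72 ≈ 0.38098
Gain = 20 log₁₀(0.38098) ≈ -8.38 dB
∠H = 45.00° − 172.88° = -127.88°

-8.4 dB, -127.9°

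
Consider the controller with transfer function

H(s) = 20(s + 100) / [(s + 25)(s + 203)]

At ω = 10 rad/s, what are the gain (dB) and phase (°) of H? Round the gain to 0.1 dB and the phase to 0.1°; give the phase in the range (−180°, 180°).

At s = jω = j10:
zero (s+100): 100 + j10 → |·| = √(100²+10²) = √10100 ≈ 100.5, ∠ = arctan(10/100) ≈ 5.71°
pole (s+25): 25 + j10 → |·| = √(25²+10²) = √725 ≈ 26.926, ∠ = arctan(10/25) ≈ 21.80°
pole (s+203): 203 + j10 → |·| = √(203²+10²) = √41309 ≈ 203.25, ∠ = arctan(10/203) ≈ 2.82°
|H| = 20 · 100.5 / 5472.7 ≈ 0.36728
Gain = 20 log₁₀(0.36728) ≈ -8.70 dB
∠H = 5.71° − 24.62° = -18.91°

-8.7 dB, -18.9°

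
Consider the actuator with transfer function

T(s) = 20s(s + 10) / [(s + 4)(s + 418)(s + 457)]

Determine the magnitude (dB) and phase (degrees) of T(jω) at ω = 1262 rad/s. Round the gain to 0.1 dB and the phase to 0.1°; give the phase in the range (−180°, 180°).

At s = jω = j1262:
zero (s+10): 10 + j1262 → |·| = √(10²+1262²) = √1592744 ≈ 1262, ∠ = arctan(1262/10) ≈ 89.55°
zero at origin: s = j1262 → |·| = 1262, ∠ = 90.00°
pole (s+4): 4 + j1262 → |·| = √(4²+1262²) = √1592660 ≈ 1262, ∠ = arctan(1262/4) ≈ 89.82°
pole (s+418): 418 + j1262 → |·| = √(418²+1262²) = √1767368 ≈ 1329.4, ∠ = arctan(1262/418) ≈ 71.67°
pole (s+457): 457 + j1262 → |·| = √(457²+1262²) = √1801493 ≈ 1342.2, ∠ = arctan(1262/457) ≈ 70.09°
|T| = 20 · 1.5926e+06 / 2.2518e+09 ≈ 0.014145
Gain = 20 log₁₀(0.014145) ≈ -36.99 dB
∠T = 179.55° − 231.58° = -52.03°

-37.0 dB, -52.0°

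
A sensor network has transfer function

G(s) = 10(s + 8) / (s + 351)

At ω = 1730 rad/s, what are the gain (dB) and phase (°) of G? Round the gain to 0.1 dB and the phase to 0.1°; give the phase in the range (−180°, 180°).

At s = jω = j1730:
zero (s+8): 8 + j1730 → |·| = √(8²+1730²) = √2992964 ≈ 1730, ∠ = arctan(1730/8) ≈ 89.74°
pole (s+351): 351 + j1730 → |·| = √(351²+1730²) = √3116101 ≈ 1765.2, ∠ = arctan(1730/351) ≈ 78.53°
|G| = 10 · 1730 / 1765.2 ≈ 9.8006
Gain = 20 log₁₀(9.8006) ≈ 19.83 dB
∠G = 89.74° − 78.53° = 11.21°

19.8 dB, 11.2°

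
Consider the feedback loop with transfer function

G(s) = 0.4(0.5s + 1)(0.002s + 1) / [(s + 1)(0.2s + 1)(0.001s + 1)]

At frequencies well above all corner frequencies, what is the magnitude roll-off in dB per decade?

Each pole contributes −20 dB/decade at high frequency; each zero contributes +20 dB/decade.
Net: 2 zero(s) − 3 pole(s) → -20 dB/decade.

-20 dB/decade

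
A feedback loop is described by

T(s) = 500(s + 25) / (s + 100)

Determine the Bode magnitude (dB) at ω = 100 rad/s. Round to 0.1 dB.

51.2 dB

At s = jω = j100:
zero (s+25): 25 + j100 → |·| = √(25²+100²) = √10625 ≈ 103.08, ∠ = arctan(100/25) ≈ 75.96°
pole (s+100): 100 + j100 → |·| = √(100²+100²) = √20000 ≈ 141.42, ∠ = arctan(100/100) ≈ 45.00°
|T| = 500 · 103.08 / 141.42 ≈ 364.45
Gain = 20 log₁₀(364.45) ≈ 51.23 dB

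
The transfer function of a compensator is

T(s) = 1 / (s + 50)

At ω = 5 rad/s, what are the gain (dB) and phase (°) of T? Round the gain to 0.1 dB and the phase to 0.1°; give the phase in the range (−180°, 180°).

-34.0 dB, -5.7°

Substitute s = j5:
Numerator: 1 = 1 + j0
Denominator: (j5) + 50 = 50 + j5
|N| = √(1² + 0²) ≈ 1, ∠N ≈ 0.00°
|D| = √(50² + 5²) ≈ 50.249, ∠D ≈ 5.71°
|T| = 1 / 50.249 ≈ 0.019901
Gain = 20 log₁₀(0.019901) ≈ -34.02 dB
∠T = 0.00° − 5.71° = -5.71°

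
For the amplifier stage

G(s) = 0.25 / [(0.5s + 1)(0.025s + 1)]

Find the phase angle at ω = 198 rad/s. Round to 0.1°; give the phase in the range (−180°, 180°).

At ω = 198 rad/s:
pole (1 + j198·0.5) = 1 + j99 → |·| ≈ 99.005, ∠ ≈ 89.42°
pole (1 + j198·0.025) = 1 + j4.95 → |·| ≈ 5.05, ∠ ≈ 78.58°
∠G = (0°) − (89.42° + 78.58°) = -168.00°

-168.0°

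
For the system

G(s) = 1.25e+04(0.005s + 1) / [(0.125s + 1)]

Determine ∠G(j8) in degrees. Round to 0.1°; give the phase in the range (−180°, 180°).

At ω = 8 rad/s:
zero (1 + j8·0.005) = 1 + j0.04 → |·| ≈ 1.0008, ∠ ≈ 2.29°
pole (1 + j8·0.125) = 1 + j1 → |·| ≈ 1.4142, ∠ ≈ 45.00°
∠G = (2.29°) − (45.00°) = -42.71°

-42.7°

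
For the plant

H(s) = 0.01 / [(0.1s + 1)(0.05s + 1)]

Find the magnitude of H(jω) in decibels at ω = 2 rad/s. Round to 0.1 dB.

-40.2 dB

At ω = 2 rad/s:
pole (1 + j2·0.1) = 1 + j0.2 → |·| ≈ 1.0198, ∠ ≈ 11.31°
pole (1 + j2·0.05) = 1 + j0.1 → |·| ≈ 1.005, ∠ ≈ 5.71°
|H| = 0.01 · 1 / (1.0198 · 1.005) ≈ 0.0097571
Gain = 20 log₁₀(0.0097571) ≈ -40.21 dB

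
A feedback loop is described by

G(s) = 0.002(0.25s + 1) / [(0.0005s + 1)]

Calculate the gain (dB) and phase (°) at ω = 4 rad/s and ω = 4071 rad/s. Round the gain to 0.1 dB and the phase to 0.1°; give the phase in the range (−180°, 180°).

ω = 4: -51.0 dB, 44.9°; ω = 4071: -0.9 dB, 26.1°

At ω = 4 rad/s:
zero (1 + j4·0.25) = 1 + j1 → |·| ≈ 1.4142, ∠ ≈ 45.00°
pole (1 + j4·0.0005) = 1 + j0.002 → |·| ≈ 1, ∠ ≈ 0.11°
|G| = 0.002 · 1.4142 / (1) ≈ 0.0028284
Gain = 20 log₁₀(0.0028284) ≈ -50.97 dB
∠G = (45.00°) − (0.11°) = 44.89°

At ω = 4071 rad/s:
zero (1 + j4071·0.25) = 1 + j1017.75 → |·| ≈ 1017.8, ∠ ≈ 89.94°
pole (1 + j4071·0.0005) = 1 + j2.0355 → |·| ≈ 2.2679, ∠ ≈ 63.84°
|G| = 0.002 · 1017.8 / (2.2679) ≈ 0.89757
Gain = 20 log₁₀(0.89757) ≈ -0.94 dB
∠G = (89.94°) − (63.84°) = 26.10°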